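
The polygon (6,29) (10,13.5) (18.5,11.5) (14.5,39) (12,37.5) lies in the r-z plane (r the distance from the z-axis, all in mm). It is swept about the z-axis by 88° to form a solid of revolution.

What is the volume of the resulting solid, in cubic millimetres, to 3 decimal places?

Volume = 3927.718 mm³

Profile (r,z), 5 vertices: (6,29) (10,13.5) (18.5,11.5) (14.5,39) (12,37.5)
edge 0: (6,29)→(10,13.5)  cross = 6·13.5 − 10·29 = -209.0000; (r_i+r_j)·cross = 16·-209.0000 = -3344.0000
edge 1: (10,13.5)→(18.5,11.5)  cross = 10·11.5 − 18.5·13.5 = -134.7500; (r_i+r_j)·cross = 28.5·-134.7500 = -3840.3750
edge 2: (18.5,11.5)→(14.5,39)  cross = 18.5·39 − 14.5·11.5 = 554.7500; (r_i+r_j)·cross = 33·554.7500 = 18306.7500
edge 3: (14.5,39)→(12,37.5)  cross = 14.5·37.5 − 12·39 = 75.7500; (r_i+r_j)·cross = 26.5·75.7500 = 2007.3750
edge 4: (12,37.5)→(6,29)  cross = 12·29 − 6·37.5 = 123.0000; (r_i+r_j)·cross = 18·123.0000 = 2214.0000
Σcross = 409.7500 → A = |Σcross|/2 = 204.8750 mm²
Σ(r_i+r_j)·cross = 15343.7500 → first moment M = |Σ|/6 = 2557.2917
R_c = M/A = 2557.2917/204.8750 = 12.4822 mm
θ = 88° = 1.535890 rad
V = θ·R_c·A = 1.535890·12.4822·204.8750 = 3927.718 mm³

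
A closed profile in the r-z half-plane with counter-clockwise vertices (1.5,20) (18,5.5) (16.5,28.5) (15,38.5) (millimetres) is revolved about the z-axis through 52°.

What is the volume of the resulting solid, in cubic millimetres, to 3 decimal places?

Volume = 2760.491 mm³

Profile (r,z), 4 vertices: (1.5,20) (18,5.5) (16.5,28.5) (15,38.5)
edge 0: (1.5,20)→(18,5.5)  cross = 1.5·5.5 − 18·20 = -351.7500; (r_i+r_j)·cross = 19.5·-351.7500 = -6859.1250
edge 1: (18,5.5)→(16.5,28.5)  cross = 18·28.5 − 16.5·5.5 = 422.2500; (r_i+r_j)·cross = 34.5·422.2500 = 14567.6250
edge 2: (16.5,28.5)→(15,38.5)  cross = 16.5·38.5 − 15·28.5 = 207.7500; (r_i+r_j)·cross = 31.5·207.7500 = 6544.1250
edge 3: (15,38.5)→(1.5,20)  cross = 15·20 − 1.5·38.5 = 242.2500; (r_i+r_j)·cross = 16.5·242.2500 = 3997.1250
Σcross = 520.5000 → A = |Σcross|/2 = 260.2500 mm²
Σ(r_i+r_j)·cross = 18249.7500 → first moment M = |Σ|/6 = 3041.6250
R_c = M/A = 3041.6250/260.2500 = 11.6873 mm
θ = 52° = 0.907571 rad
V = θ·R_c·A = 0.907571·11.6873·260.2500 = 2760.491 mm³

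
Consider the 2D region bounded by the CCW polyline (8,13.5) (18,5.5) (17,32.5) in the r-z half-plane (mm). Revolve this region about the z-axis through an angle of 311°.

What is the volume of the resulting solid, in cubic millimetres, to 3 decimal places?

Profile (r,z), 3 vertices: (8,13.5) (18,5.5) (17,32.5)
edge 0: (8,13.5)→(18,5.5)  cross = 8·5.5 − 18·13.5 = -199.0000; (r_i+r_j)·cross = 26·-199.0000 = -5174.0000
edge 1: (18,5.5)→(17,32.5)  cross = 18·32.5 − 17·5.5 = 491.5000; (r_i+r_j)·cross = 35·491.5000 = 17202.5000
edge 2: (17,32.5)→(8,13.5)  cross = 17·13.5 − 8·32.5 = -30.5000; (r_i+r_j)·cross = 25·-30.5000 = -762.5000
Σcross = 262.0000 → A = |Σcross|/2 = 131.0000 mm²
Σ(r_i+r_j)·cross = 11266.0000 → first moment M = |Σ|/6 = 1877.6667
R_c = M/A = 1877.6667/131.0000 = 14.3333 mm
θ = 311° = 5.427974 rad
V = θ·R_c·A = 5.427974·14.3333·131.0000 = 10191.926 mm³

Volume = 10191.926 mm³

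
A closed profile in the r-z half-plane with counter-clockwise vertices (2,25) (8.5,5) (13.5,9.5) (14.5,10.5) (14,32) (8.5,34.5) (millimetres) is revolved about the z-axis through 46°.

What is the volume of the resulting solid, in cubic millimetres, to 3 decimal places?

Profile (r,z), 6 vertices: (2,25) (8.5,5) (13.5,9.5) (14.5,10.5) (14,32) (8.5,34.5)
edge 0: (2,25)→(8.5,5)  cross = 2·5 − 8.5·25 = -202.5000; (r_i+r_j)·cross = 10.5·-202.5000 = -2126.2500
edge 1: (8.5,5)→(13.5,9.5)  cross = 8.5·9.5 − 13.5·5 = 13.2500; (r_i+r_j)·cross = 22·13.2500 = 291.5000
edge 2: (13.5,9.5)→(14.5,10.5)  cross = 13.5·10.5 − 14.5·9.5 = 4.0000; (r_i+r_j)·cross = 28·4.0000 = 112.0000
edge 3: (14.5,10.5)→(14,32)  cross = 14.5·32 − 14·10.5 = 317.0000; (r_i+r_j)·cross = 28.5·317.0000 = 9034.5000
edge 4: (14,32)→(8.5,34.5)  cross = 14·34.5 − 8.5·32 = 211.0000; (r_i+r_j)·cross = 22.5·211.0000 = 4747.5000
edge 5: (8.5,34.5)→(2,25)  cross = 8.5·25 − 2·34.5 = 143.5000; (r_i+r_j)·cross = 10.5·143.5000 = 1506.7500
Σcross = 486.2500 → A = |Σcross|/2 = 243.1250 mm²
Σ(r_i+r_j)·cross = 13566.0000 → first moment M = |Σ|/6 = 2261.0000
R_c = M/A = 2261.0000/243.1250 = 9.2997 mm
θ = 46° = 0.802851 rad
V = θ·R_c·A = 0.802851·9.2997·243.1250 = 1815.247 mm³

Volume = 1815.247 mm³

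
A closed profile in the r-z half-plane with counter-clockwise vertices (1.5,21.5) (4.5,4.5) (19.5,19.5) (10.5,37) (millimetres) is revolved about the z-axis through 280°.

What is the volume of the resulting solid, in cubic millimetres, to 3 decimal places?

Profile (r,z), 4 vertices: (1.5,21.5) (4.5,4.5) (19.5,19.5) (10.5,37)
edge 0: (1.5,21.5)→(4.5,4.5)  cross = 1.5·4.5 − 4.5·21.5 = -90.0000; (r_i+r_j)·cross = 6·-90.0000 = -540.0000
edge 1: (4.5,4.5)→(19.5,19.5)  cross = 4.5·19.5 − 19.5·4.5 = 0.0000; (r_i+r_j)·cross = 24·0.0000 = 0.0000
edge 2: (19.5,19.5)→(10.5,37)  cross = 19.5·37 − 10.5·19.5 = 516.7500; (r_i+r_j)·cross = 30·516.7500 = 15502.5000
edge 3: (10.5,37)→(1.5,21.5)  cross = 10.5·21.5 − 1.5·37 = 170.2500; (r_i+r_j)·cross = 12·170.2500 = 2043.0000
Σcross = 597.0000 → A = |Σcross|/2 = 298.5000 mm²
Σ(r_i+r_j)·cross = 17005.5000 → first moment M = |Σ|/6 = 2834.2500
R_c = M/A = 2834.2500/298.5000 = 9.4950 mm
θ = 280° = 4.886922 rad
V = θ·R_c·A = 4.886922·9.4950·298.5000 = 13850.758 mm³

Volume = 13850.758 mm³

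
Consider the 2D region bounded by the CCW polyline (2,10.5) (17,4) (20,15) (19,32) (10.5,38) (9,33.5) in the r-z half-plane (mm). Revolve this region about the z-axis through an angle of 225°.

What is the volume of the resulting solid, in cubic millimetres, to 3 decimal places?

Profile (r,z), 6 vertices: (2,10.5) (17,4) (20,15) (19,32) (10.5,38) (9,33.5)
edge 0: (2,10.5)→(17,4)  cross = 2·4 − 17·10.5 = -170.5000; (r_i+r_j)·cross = 19·-170.5000 = -3239.5000
edge 1: (17,4)→(20,15)  cross = 17·15 − 20·4 = 175.0000; (r_i+r_j)·cross = 37·175.0000 = 6475.0000
edge 2: (20,15)→(19,32)  cross = 20·32 − 19·15 = 355.0000; (r_i+r_j)·cross = 39·355.0000 = 13845.0000
edge 3: (19,32)→(10.5,38)  cross = 19·38 − 10.5·32 = 386.0000; (r_i+r_j)·cross = 29.5·386.0000 = 11387.0000
edge 4: (10.5,38)→(9,33.5)  cross = 10.5·33.5 − 9·38 = 9.7500; (r_i+r_j)·cross = 19.5·9.7500 = 190.1250
edge 5: (9,33.5)→(2,10.5)  cross = 9·10.5 − 2·33.5 = 27.5000; (r_i+r_j)·cross = 11·27.5000 = 302.5000
Σcross = 782.7500 → A = |Σcross|/2 = 391.3750 mm²
Σ(r_i+r_j)·cross = 28960.1250 → first moment M = |Σ|/6 = 4826.6875
R_c = M/A = 4826.6875/391.3750 = 12.3326 mm
θ = 225° = 3.926991 rad
V = θ·R_c·A = 3.926991·12.3326·391.3750 = 18954.357 mm³

Volume = 18954.357 mm³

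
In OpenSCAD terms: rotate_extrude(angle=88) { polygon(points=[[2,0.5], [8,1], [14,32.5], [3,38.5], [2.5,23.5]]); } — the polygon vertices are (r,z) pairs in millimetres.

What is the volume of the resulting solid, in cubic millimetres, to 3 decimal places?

Profile (r,z), 5 vertices: (2,0.5) (8,1) (14,32.5) (3,38.5) (2.5,23.5)
edge 0: (2,0.5)→(8,1)  cross = 2·1 − 8·0.5 = -2.0000; (r_i+r_j)·cross = 10·-2.0000 = -20.0000
edge 1: (8,1)→(14,32.5)  cross = 8·32.5 − 14·1 = 246.0000; (r_i+r_j)·cross = 22·246.0000 = 5412.0000
edge 2: (14,32.5)→(3,38.5)  cross = 14·38.5 − 3·32.5 = 441.5000; (r_i+r_j)·cross = 17·441.5000 = 7505.5000
edge 3: (3,38.5)→(2.5,23.5)  cross = 3·23.5 − 2.5·38.5 = -25.7500; (r_i+r_j)·cross = 5.5·-25.7500 = -141.6250
edge 4: (2.5,23.5)→(2,0.5)  cross = 2.5·0.5 − 2·23.5 = -45.7500; (r_i+r_j)·cross = 4.5·-45.7500 = -205.8750
Σcross = 614.0000 → A = |Σcross|/2 = 307.0000 mm²
Σ(r_i+r_j)·cross = 12550.0000 → first moment M = |Σ|/6 = 2091.6667
R_c = M/A = 2091.6667/307.0000 = 6.8132 mm
θ = 88° = 1.535890 rad
V = θ·R_c·A = 1.535890·6.8132·307.0000 = 3212.569 mm³

Volume = 3212.569 mm³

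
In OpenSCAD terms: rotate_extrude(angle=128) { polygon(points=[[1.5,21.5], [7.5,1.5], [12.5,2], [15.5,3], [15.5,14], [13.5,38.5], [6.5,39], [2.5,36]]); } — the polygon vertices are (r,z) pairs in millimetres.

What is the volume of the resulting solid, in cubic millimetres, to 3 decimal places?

Volume = 8392.008 mm³

Profile (r,z), 8 vertices: (1.5,21.5) (7.5,1.5) (12.5,2) (15.5,3) (15.5,14) (13.5,38.5) (6.5,39) (2.5,36)
edge 0: (1.5,21.5)→(7.5,1.5)  cross = 1.5·1.5 − 7.5·21.5 = -159.0000; (r_i+r_j)·cross = 9·-159.0000 = -1431.0000
edge 1: (7.5,1.5)→(12.5,2)  cross = 7.5·2 − 12.5·1.5 = -3.7500; (r_i+r_j)·cross = 20·-3.7500 = -75.0000
edge 2: (12.5,2)→(15.5,3)  cross = 12.5·3 − 15.5·2 = 6.5000; (r_i+r_j)·cross = 28·6.5000 = 182.0000
edge 3: (15.5,3)→(15.5,14)  cross = 15.5·14 − 15.5·3 = 170.5000; (r_i+r_j)·cross = 31·170.5000 = 5285.5000
edge 4: (15.5,14)→(13.5,38.5)  cross = 15.5·38.5 − 13.5·14 = 407.7500; (r_i+r_j)·cross = 29·407.7500 = 11824.7500
edge 5: (13.5,38.5)→(6.5,39)  cross = 13.5·39 − 6.5·38.5 = 276.2500; (r_i+r_j)·cross = 20·276.2500 = 5525.0000
edge 6: (6.5,39)→(2.5,36)  cross = 6.5·36 − 2.5·39 = 136.5000; (r_i+r_j)·cross = 9·136.5000 = 1228.5000
edge 7: (2.5,36)→(1.5,21.5)  cross = 2.5·21.5 − 1.5·36 = -0.2500; (r_i+r_j)·cross = 4·-0.2500 = -1.0000
Σcross = 834.5000 → A = |Σcross|/2 = 417.2500 mm²
Σ(r_i+r_j)·cross = 22538.7500 → first moment M = |Σ|/6 = 3756.4583
R_c = M/A = 3756.4583/417.2500 = 9.0029 mm
θ = 128° = 2.234021 rad
V = θ·R_c·A = 2.234021·9.0029·417.2500 = 8392.008 mm³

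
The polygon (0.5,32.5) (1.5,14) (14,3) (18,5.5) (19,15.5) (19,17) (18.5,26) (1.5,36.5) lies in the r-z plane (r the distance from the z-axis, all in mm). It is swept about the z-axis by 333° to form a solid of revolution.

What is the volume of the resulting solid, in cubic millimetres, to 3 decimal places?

Profile (r,z), 8 vertices: (0.5,32.5) (1.5,14) (14,3) (18,5.5) (19,15.5) (19,17) (18.5,26) (1.5,36.5)
edge 0: (0.5,32.5)→(1.5,14)  cross = 0.5·14 − 1.5·32.5 = -41.7500; (r_i+r_j)·cross = 2·-41.7500 = -83.5000
edge 1: (1.5,14)→(14,3)  cross = 1.5·3 − 14·14 = -191.5000; (r_i+r_j)·cross = 15.5·-191.5000 = -2968.2500
edge 2: (14,3)→(18,5.5)  cross = 14·5.5 − 18·3 = 23.0000; (r_i+r_j)·cross = 32·23.0000 = 736.0000
edge 3: (18,5.5)→(19,15.5)  cross = 18·15.5 − 19·5.5 = 174.5000; (r_i+r_j)·cross = 37·174.5000 = 6456.5000
edge 4: (19,15.5)→(19,17)  cross = 19·17 − 19·15.5 = 28.5000; (r_i+r_j)·cross = 38·28.5000 = 1083.0000
edge 5: (19,17)→(18.5,26)  cross = 19·26 − 18.5·17 = 179.5000; (r_i+r_j)·cross = 37.5·179.5000 = 6731.2500
edge 6: (18.5,26)→(1.5,36.5)  cross = 18.5·36.5 − 1.5·26 = 636.2500; (r_i+r_j)·cross = 20·636.2500 = 12725.0000
edge 7: (1.5,36.5)→(0.5,32.5)  cross = 1.5·32.5 − 0.5·36.5 = 30.5000; (r_i+r_j)·cross = 2·30.5000 = 61.0000
Σcross = 839.0000 → A = |Σcross|/2 = 419.5000 mm²
Σ(r_i+r_j)·cross = 24741.0000 → first moment M = |Σ|/6 = 4123.5000
R_c = M/A = 4123.5000/419.5000 = 9.8296 mm
θ = 333° = 5.811946 rad
V = θ·R_c·A = 5.811946·9.8296·419.5000 = 23965.561 mm³

Volume = 23965.561 mm³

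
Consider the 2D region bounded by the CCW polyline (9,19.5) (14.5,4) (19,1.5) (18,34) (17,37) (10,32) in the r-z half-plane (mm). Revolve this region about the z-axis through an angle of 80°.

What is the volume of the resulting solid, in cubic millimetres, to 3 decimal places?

Profile (r,z), 6 vertices: (9,19.5) (14.5,4) (19,1.5) (18,34) (17,37) (10,32)
edge 0: (9,19.5)→(14.5,4)  cross = 9·4 − 14.5·19.5 = -246.7500; (r_i+r_j)·cross = 23.5·-246.7500 = -5798.6250
edge 1: (14.5,4)→(19,1.5)  cross = 14.5·1.5 − 19·4 = -54.2500; (r_i+r_j)·cross = 33.5·-54.2500 = -1817.3750
edge 2: (19,1.5)→(18,34)  cross = 19·34 − 18·1.5 = 619.0000; (r_i+r_j)·cross = 37·619.0000 = 22903.0000
edge 3: (18,34)→(17,37)  cross = 18·37 − 17·34 = 88.0000; (r_i+r_j)·cross = 35·88.0000 = 3080.0000
edge 4: (17,37)→(10,32)  cross = 17·32 − 10·37 = 174.0000; (r_i+r_j)·cross = 27·174.0000 = 4698.0000
edge 5: (10,32)→(9,19.5)  cross = 10·19.5 − 9·32 = -93.0000; (r_i+r_j)·cross = 19·-93.0000 = -1767.0000
Σcross = 487.0000 → A = |Σcross|/2 = 243.5000 mm²
Σ(r_i+r_j)·cross = 21298.0000 → first moment M = |Σ|/6 = 3549.6667
R_c = M/A = 3549.6667/243.5000 = 14.5777 mm
θ = 80° = 1.396263 rad
V = θ·R_c·A = 1.396263·14.5777·243.5000 = 4956.270 mm³

Volume = 4956.270 mm³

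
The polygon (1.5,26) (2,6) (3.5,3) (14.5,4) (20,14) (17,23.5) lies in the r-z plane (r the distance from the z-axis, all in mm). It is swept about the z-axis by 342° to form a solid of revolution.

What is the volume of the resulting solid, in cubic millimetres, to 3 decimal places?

Volume = 19487.253 mm³

Profile (r,z), 6 vertices: (1.5,26) (2,6) (3.5,3) (14.5,4) (20,14) (17,23.5)
edge 0: (1.5,26)→(2,6)  cross = 1.5·6 − 2·26 = -43.0000; (r_i+r_j)·cross = 3.5·-43.0000 = -150.5000
edge 1: (2,6)→(3.5,3)  cross = 2·3 − 3.5·6 = -15.0000; (r_i+r_j)·cross = 5.5·-15.0000 = -82.5000
edge 2: (3.5,3)→(14.5,4)  cross = 3.5·4 − 14.5·3 = -29.5000; (r_i+r_j)·cross = 18·-29.5000 = -531.0000
edge 3: (14.5,4)→(20,14)  cross = 14.5·14 − 20·4 = 123.0000; (r_i+r_j)·cross = 34.5·123.0000 = 4243.5000
edge 4: (20,14)→(17,23.5)  cross = 20·23.5 − 17·14 = 232.0000; (r_i+r_j)·cross = 37·232.0000 = 8584.0000
edge 5: (17,23.5)→(1.5,26)  cross = 17·26 − 1.5·23.5 = 406.7500; (r_i+r_j)·cross = 18.5·406.7500 = 7524.8750
Σcross = 674.2500 → A = |Σcross|/2 = 337.1250 mm²
Σ(r_i+r_j)·cross = 19588.3750 → first moment M = |Σ|/6 = 3264.7292
R_c = M/A = 3264.7292/337.1250 = 9.6840 mm
θ = 342° = 5.969026 rad
V = θ·R_c·A = 5.969026·9.6840·337.1250 = 19487.253 mm³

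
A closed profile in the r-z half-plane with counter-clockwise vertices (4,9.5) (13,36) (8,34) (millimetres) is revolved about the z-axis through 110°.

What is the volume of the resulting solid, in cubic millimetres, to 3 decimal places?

Profile (r,z), 3 vertices: (4,9.5) (13,36) (8,34)
edge 0: (4,9.5)→(13,36)  cross = 4·36 − 13·9.5 = 20.5000; (r_i+r_j)·cross = 17·20.5000 = 348.5000
edge 1: (13,36)→(8,34)  cross = 13·34 − 8·36 = 154.0000; (r_i+r_j)·cross = 21·154.0000 = 3234.0000
edge 2: (8,34)→(4,9.5)  cross = 8·9.5 − 4·34 = -60.0000; (r_i+r_j)·cross = 12·-60.0000 = -720.0000
Σcross = 114.5000 → A = |Σcross|/2 = 57.2500 mm²
Σ(r_i+r_j)·cross = 2862.5000 → first moment M = |Σ|/6 = 477.0833
R_c = M/A = 477.0833/57.2500 = 8.3333 mm
θ = 110° = 1.919862 rad
V = θ·R_c·A = 1.919862·8.3333·57.2500 = 915.934 mm³

Volume = 915.934 mm³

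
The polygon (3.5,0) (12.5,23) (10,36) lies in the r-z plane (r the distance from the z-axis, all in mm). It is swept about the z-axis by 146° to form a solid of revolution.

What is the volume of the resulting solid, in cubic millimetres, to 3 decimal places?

Volume = 1926.849 mm³

Profile (r,z), 3 vertices: (3.5,0) (12.5,23) (10,36)
edge 0: (3.5,0)→(12.5,23)  cross = 3.5·23 − 12.5·0 = 80.5000; (r_i+r_j)·cross = 16·80.5000 = 1288.0000
edge 1: (12.5,23)→(10,36)  cross = 12.5·36 − 10·23 = 220.0000; (r_i+r_j)·cross = 22.5·220.0000 = 4950.0000
edge 2: (10,36)→(3.5,0)  cross = 10·0 − 3.5·36 = -126.0000; (r_i+r_j)·cross = 13.5·-126.0000 = -1701.0000
Σcross = 174.5000 → A = |Σcross|/2 = 87.2500 mm²
Σ(r_i+r_j)·cross = 4537.0000 → first moment M = |Σ|/6 = 756.1667
R_c = M/A = 756.1667/87.2500 = 8.6667 mm
θ = 146° = 2.548181 rad
V = θ·R_c·A = 2.548181·8.6667·87.2500 = 1926.849 mm³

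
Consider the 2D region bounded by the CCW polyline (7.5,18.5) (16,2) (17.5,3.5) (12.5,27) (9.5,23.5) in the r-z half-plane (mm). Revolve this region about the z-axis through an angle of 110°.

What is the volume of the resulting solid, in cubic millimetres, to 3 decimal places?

Volume = 2487.341 mm³

Profile (r,z), 5 vertices: (7.5,18.5) (16,2) (17.5,3.5) (12.5,27) (9.5,23.5)
edge 0: (7.5,18.5)→(16,2)  cross = 7.5·2 − 16·18.5 = -281.0000; (r_i+r_j)·cross = 23.5·-281.0000 = -6603.5000
edge 1: (16,2)→(17.5,3.5)  cross = 16·3.5 − 17.5·2 = 21.0000; (r_i+r_j)·cross = 33.5·21.0000 = 703.5000
edge 2: (17.5,3.5)→(12.5,27)  cross = 17.5·27 − 12.5·3.5 = 428.7500; (r_i+r_j)·cross = 30·428.7500 = 12862.5000
edge 3: (12.5,27)→(9.5,23.5)  cross = 12.5·23.5 − 9.5·27 = 37.2500; (r_i+r_j)·cross = 22·37.2500 = 819.5000
edge 4: (9.5,23.5)→(7.5,18.5)  cross = 9.5·18.5 − 7.5·23.5 = -0.5000; (r_i+r_j)·cross = 17·-0.5000 = -8.5000
Σcross = 205.5000 → A = |Σcross|/2 = 102.7500 mm²
Σ(r_i+r_j)·cross = 7773.5000 → first moment M = |Σ|/6 = 1295.5833
R_c = M/A = 1295.5833/102.7500 = 12.6091 mm
θ = 110° = 1.919862 rad
V = θ·R_c·A = 1.919862·12.6091·102.7500 = 2487.341 mm³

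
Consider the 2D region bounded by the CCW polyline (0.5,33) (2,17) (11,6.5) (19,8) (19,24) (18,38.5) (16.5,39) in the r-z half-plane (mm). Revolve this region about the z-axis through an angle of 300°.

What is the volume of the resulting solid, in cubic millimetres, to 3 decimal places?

Volume = 26520.823 mm³

Profile (r,z), 7 vertices: (0.5,33) (2,17) (11,6.5) (19,8) (19,24) (18,38.5) (16.5,39)
edge 0: (0.5,33)→(2,17)  cross = 0.5·17 − 2·33 = -57.5000; (r_i+r_j)·cross = 2.5·-57.5000 = -143.7500
edge 1: (2,17)→(11,6.5)  cross = 2·6.5 − 11·17 = -174.0000; (r_i+r_j)·cross = 13·-174.0000 = -2262.0000
edge 2: (11,6.5)→(19,8)  cross = 11·8 − 19·6.5 = -35.5000; (r_i+r_j)·cross = 30·-35.5000 = -1065.0000
edge 3: (19,8)→(19,24)  cross = 19·24 − 19·8 = 304.0000; (r_i+r_j)·cross = 38·304.0000 = 11552.0000
edge 4: (19,24)→(18,38.5)  cross = 19·38.5 − 18·24 = 299.5000; (r_i+r_j)·cross = 37·299.5000 = 11081.5000
edge 5: (18,38.5)→(16.5,39)  cross = 18·39 − 16.5·38.5 = 66.7500; (r_i+r_j)·cross = 34.5·66.7500 = 2302.8750
edge 6: (16.5,39)→(0.5,33)  cross = 16.5·33 − 0.5·39 = 525.0000; (r_i+r_j)·cross = 17·525.0000 = 8925.0000
Σcross = 928.2500 → A = |Σcross|/2 = 464.1250 mm²
Σ(r_i+r_j)·cross = 30390.6250 → first moment M = |Σ|/6 = 5065.1042
R_c = M/A = 5065.1042/464.1250 = 10.9132 mm
θ = 300° = 5.235988 rad
V = θ·R_c·A = 5.235988·10.9132·464.1250 = 26520.823 mm³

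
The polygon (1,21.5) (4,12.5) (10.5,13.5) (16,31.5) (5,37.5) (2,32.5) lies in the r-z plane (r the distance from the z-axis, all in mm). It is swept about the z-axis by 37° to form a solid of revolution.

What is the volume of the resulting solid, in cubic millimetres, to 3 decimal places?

Profile (r,z), 6 vertices: (1,21.5) (4,12.5) (10.5,13.5) (16,31.5) (5,37.5) (2,32.5)
edge 0: (1,21.5)→(4,12.5)  cross = 1·12.5 − 4·21.5 = -73.5000; (r_i+r_j)·cross = 5·-73.5000 = -367.5000
edge 1: (4,12.5)→(10.5,13.5)  cross = 4·13.5 − 10.5·12.5 = -77.2500; (r_i+r_j)·cross = 14.5·-77.2500 = -1120.1250
edge 2: (10.5,13.5)→(16,31.5)  cross = 10.5·31.5 − 16·13.5 = 114.7500; (r_i+r_j)·cross = 26.5·114.7500 = 3040.8750
edge 3: (16,31.5)→(5,37.5)  cross = 16·37.5 − 5·31.5 = 442.5000; (r_i+r_j)·cross = 21·442.5000 = 9292.5000
edge 4: (5,37.5)→(2,32.5)  cross = 5·32.5 − 2·37.5 = 87.5000; (r_i+r_j)·cross = 7·87.5000 = 612.5000
edge 5: (2,32.5)→(1,21.5)  cross = 2·21.5 − 1·32.5 = 10.5000; (r_i+r_j)·cross = 3·10.5000 = 31.5000
Σcross = 504.5000 → A = |Σcross|/2 = 252.2500 mm²
Σ(r_i+r_j)·cross = 11489.7500 → first moment M = |Σ|/6 = 1914.9583
R_c = M/A = 1914.9583/252.2500 = 7.5915 mm
θ = 37° = 0.645772 rad
V = θ·R_c·A = 0.645772·7.5915·252.2500 = 1236.626 mm³

Volume = 1236.626 mm³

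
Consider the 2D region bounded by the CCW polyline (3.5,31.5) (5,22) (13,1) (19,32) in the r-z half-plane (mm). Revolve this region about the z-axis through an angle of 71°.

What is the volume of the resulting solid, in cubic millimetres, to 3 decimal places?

Volume = 3698.550 mm³

Profile (r,z), 4 vertices: (3.5,31.5) (5,22) (13,1) (19,32)
edge 0: (3.5,31.5)→(5,22)  cross = 3.5·22 − 5·31.5 = -80.5000; (r_i+r_j)·cross = 8.5·-80.5000 = -684.2500
edge 1: (5,22)→(13,1)  cross = 5·1 − 13·22 = -281.0000; (r_i+r_j)·cross = 18·-281.0000 = -5058.0000
edge 2: (13,1)→(19,32)  cross = 13·32 − 19·1 = 397.0000; (r_i+r_j)·cross = 32·397.0000 = 12704.0000
edge 3: (19,32)→(3.5,31.5)  cross = 19·31.5 − 3.5·32 = 486.5000; (r_i+r_j)·cross = 22.5·486.5000 = 10946.2500
Σcross = 522.0000 → A = |Σcross|/2 = 261.0000 mm²
Σ(r_i+r_j)·cross = 17908.0000 → first moment M = |Σ|/6 = 2984.6667
R_c = M/A = 2984.6667/261.0000 = 11.4355 mm
θ = 71° = 1.239184 rad
V = θ·R_c·A = 1.239184·11.4355·261.0000 = 3698.550 mm³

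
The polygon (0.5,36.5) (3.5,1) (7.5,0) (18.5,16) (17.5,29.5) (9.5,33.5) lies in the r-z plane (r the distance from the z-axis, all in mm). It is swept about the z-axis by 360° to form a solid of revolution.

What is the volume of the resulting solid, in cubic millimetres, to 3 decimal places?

Profile (r,z), 6 vertices: (0.5,36.5) (3.5,1) (7.5,0) (18.5,16) (17.5,29.5) (9.5,33.5)
edge 0: (0.5,36.5)→(3.5,1)  cross = 0.5·1 − 3.5·36.5 = -127.2500; (r_i+r_j)·cross = 4·-127.2500 = -509.0000
edge 1: (3.5,1)→(7.5,0)  cross = 3.5·0 − 7.5·1 = -7.5000; (r_i+r_j)·cross = 11·-7.5000 = -82.5000
edge 2: (7.5,0)→(18.5,16)  cross = 7.5·16 − 18.5·0 = 120.0000; (r_i+r_j)·cross = 26·120.0000 = 3120.0000
edge 3: (18.5,16)→(17.5,29.5)  cross = 18.5·29.5 − 17.5·16 = 265.7500; (r_i+r_j)·cross = 36·265.7500 = 9567.0000
edge 4: (17.5,29.5)→(9.5,33.5)  cross = 17.5·33.5 − 9.5·29.5 = 306.0000; (r_i+r_j)·cross = 27·306.0000 = 8262.0000
edge 5: (9.5,33.5)→(0.5,36.5)  cross = 9.5·36.5 − 0.5·33.5 = 330.0000; (r_i+r_j)·cross = 10·330.0000 = 3300.0000
Σcross = 887.0000 → A = |Σcross|/2 = 443.5000 mm²
Σ(r_i+r_j)·cross = 23657.5000 → first moment M = |Σ|/6 = 3942.9167
R_c = M/A = 3942.9167/443.5000 = 8.8905 mm
θ = 360° = 6.283185 rad
V = θ·R_c·A = 6.283185·8.8905·443.5000 = 24774.076 mm³

Volume = 24774.076 mm³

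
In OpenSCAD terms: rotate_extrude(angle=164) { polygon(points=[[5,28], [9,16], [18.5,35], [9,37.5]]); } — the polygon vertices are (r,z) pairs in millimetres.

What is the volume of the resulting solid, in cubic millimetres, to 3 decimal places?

Volume = 4500.135 mm³

Profile (r,z), 4 vertices: (5,28) (9,16) (18.5,35) (9,37.5)
edge 0: (5,28)→(9,16)  cross = 5·16 − 9·28 = -172.0000; (r_i+r_j)·cross = 14·-172.0000 = -2408.0000
edge 1: (9,16)→(18.5,35)  cross = 9·35 − 18.5·16 = 19.0000; (r_i+r_j)·cross = 27.5·19.0000 = 522.5000
edge 2: (18.5,35)→(9,37.5)  cross = 18.5·37.5 − 9·35 = 378.7500; (r_i+r_j)·cross = 27.5·378.7500 = 10415.6250
edge 3: (9,37.5)→(5,28)  cross = 9·28 − 5·37.5 = 64.5000; (r_i+r_j)·cross = 14·64.5000 = 903.0000
Σcross = 290.2500 → A = |Σcross|/2 = 145.1250 mm²
Σ(r_i+r_j)·cross = 9433.1250 → first moment M = |Σ|/6 = 1572.1875
R_c = M/A = 1572.1875/145.1250 = 10.8333 mm
θ = 164° = 2.862340 rad
V = θ·R_c·A = 2.862340·10.8333·145.1250 = 4500.135 mm³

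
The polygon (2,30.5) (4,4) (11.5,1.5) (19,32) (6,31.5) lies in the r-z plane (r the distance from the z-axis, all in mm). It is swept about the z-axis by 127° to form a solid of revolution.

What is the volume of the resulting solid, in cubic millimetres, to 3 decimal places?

Profile (r,z), 5 vertices: (2,30.5) (4,4) (11.5,1.5) (19,32) (6,31.5)
edge 0: (2,30.5)→(4,4)  cross = 2·4 − 4·30.5 = -114.0000; (r_i+r_j)·cross = 6·-114.0000 = -684.0000
edge 1: (4,4)→(11.5,1.5)  cross = 4·1.5 − 11.5·4 = -40.0000; (r_i+r_j)·cross = 15.5·-40.0000 = -620.0000
edge 2: (11.5,1.5)→(19,32)  cross = 11.5·32 − 19·1.5 = 339.5000; (r_i+r_j)·cross = 30.5·339.5000 = 10354.7500
edge 3: (19,32)→(6,31.5)  cross = 19·31.5 − 6·32 = 406.5000; (r_i+r_j)·cross = 25·406.5000 = 10162.5000
edge 4: (6,31.5)→(2,30.5)  cross = 6·30.5 − 2·31.5 = 120.0000; (r_i+r_j)·cross = 8·120.0000 = 960.0000
Σcross = 712.0000 → A = |Σcross|/2 = 356.0000 mm²
Σ(r_i+r_j)·cross = 20173.2500 → first moment M = |Σ|/6 = 3362.2083
R_c = M/A = 3362.2083/356.0000 = 9.4444 mm
θ = 127° = 2.216568 rad
V = θ·R_c·A = 2.216568·9.4444·356.0000 = 7452.564 mm³

Volume = 7452.564 mm³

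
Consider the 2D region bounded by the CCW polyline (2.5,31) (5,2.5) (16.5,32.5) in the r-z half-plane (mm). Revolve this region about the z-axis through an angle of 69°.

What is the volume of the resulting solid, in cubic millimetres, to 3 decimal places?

Profile (r,z), 3 vertices: (2.5,31) (5,2.5) (16.5,32.5)
edge 0: (2.5,31)→(5,2.5)  cross = 2.5·2.5 − 5·31 = -148.7500; (r_i+r_j)·cross = 7.5·-148.7500 = -1115.6250
edge 1: (5,2.5)→(16.5,32.5)  cross = 5·32.5 − 16.5·2.5 = 121.2500; (r_i+r_j)·cross = 21.5·121.2500 = 2606.8750
edge 2: (16.5,32.5)→(2.5,31)  cross = 16.5·31 − 2.5·32.5 = 430.2500; (r_i+r_j)·cross = 19·430.2500 = 8174.7500
Σcross = 402.7500 → A = |Σcross|/2 = 201.3750 mm²
Σ(r_i+r_j)·cross = 9666.0000 → first moment M = |Σ|/6 = 1611.0000
R_c = M/A = 1611.0000/201.3750 = 8.0000 mm
θ = 69° = 1.204277 rad
V = θ·R_c·A = 1.204277·8.0000·201.3750 = 1940.091 mm³

Volume = 1940.091 mm³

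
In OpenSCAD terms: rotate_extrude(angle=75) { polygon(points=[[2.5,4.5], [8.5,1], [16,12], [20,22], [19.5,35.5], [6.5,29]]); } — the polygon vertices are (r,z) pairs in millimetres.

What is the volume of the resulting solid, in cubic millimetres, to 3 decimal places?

Volume = 5488.951 mm³

Profile (r,z), 6 vertices: (2.5,4.5) (8.5,1) (16,12) (20,22) (19.5,35.5) (6.5,29)
edge 0: (2.5,4.5)→(8.5,1)  cross = 2.5·1 − 8.5·4.5 = -35.7500; (r_i+r_j)·cross = 11·-35.7500 = -393.2500
edge 1: (8.5,1)→(16,12)  cross = 8.5·12 − 16·1 = 86.0000; (r_i+r_j)·cross = 24.5·86.0000 = 2107.0000
edge 2: (16,12)→(20,22)  cross = 16·22 − 20·12 = 112.0000; (r_i+r_j)·cross = 36·112.0000 = 4032.0000
edge 3: (20,22)→(19.5,35.5)  cross = 20·35.5 − 19.5·22 = 281.0000; (r_i+r_j)·cross = 39.5·281.0000 = 11099.5000
edge 4: (19.5,35.5)→(6.5,29)  cross = 19.5·29 − 6.5·35.5 = 334.7500; (r_i+r_j)·cross = 26·334.7500 = 8703.5000
edge 5: (6.5,29)→(2.5,4.5)  cross = 6.5·4.5 − 2.5·29 = -43.2500; (r_i+r_j)·cross = 9·-43.2500 = -389.2500
Σcross = 734.7500 → A = |Σcross|/2 = 367.3750 mm²
Σ(r_i+r_j)·cross = 25159.5000 → first moment M = |Σ|/6 = 4193.2500
R_c = M/A = 4193.2500/367.3750 = 11.4141 mm
θ = 75° = 1.308997 rad
V = θ·R_c·A = 1.308997·11.4141·367.3750 = 5488.951 mm³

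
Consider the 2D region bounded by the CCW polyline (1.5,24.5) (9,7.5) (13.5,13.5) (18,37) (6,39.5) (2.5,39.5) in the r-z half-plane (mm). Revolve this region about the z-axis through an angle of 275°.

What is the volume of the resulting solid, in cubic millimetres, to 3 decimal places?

Volume = 15404.794 mm³

Profile (r,z), 6 vertices: (1.5,24.5) (9,7.5) (13.5,13.5) (18,37) (6,39.5) (2.5,39.5)
edge 0: (1.5,24.5)→(9,7.5)  cross = 1.5·7.5 − 9·24.5 = -209.2500; (r_i+r_j)·cross = 10.5·-209.2500 = -2197.1250
edge 1: (9,7.5)→(13.5,13.5)  cross = 9·13.5 − 13.5·7.5 = 20.2500; (r_i+r_j)·cross = 22.5·20.2500 = 455.6250
edge 2: (13.5,13.5)→(18,37)  cross = 13.5·37 − 18·13.5 = 256.5000; (r_i+r_j)·cross = 31.5·256.5000 = 8079.7500
edge 3: (18,37)→(6,39.5)  cross = 18·39.5 − 6·37 = 489.0000; (r_i+r_j)·cross = 24·489.0000 = 11736.0000
edge 4: (6,39.5)→(2.5,39.5)  cross = 6·39.5 − 2.5·39.5 = 138.2500; (r_i+r_j)·cross = 8.5·138.2500 = 1175.1250
edge 5: (2.5,39.5)→(1.5,24.5)  cross = 2.5·24.5 − 1.5·39.5 = 2.0000; (r_i+r_j)·cross = 4·2.0000 = 8.0000
Σcross = 696.7500 → A = |Σcross|/2 = 348.3750 mm²
Σ(r_i+r_j)·cross = 19257.3750 → first moment M = |Σ|/6 = 3209.5625
R_c = M/A = 3209.5625/348.3750 = 9.2130 mm
θ = 275° = 4.799655 rad
V = θ·R_c·A = 4.799655·9.2130·348.3750 = 15404.794 mm³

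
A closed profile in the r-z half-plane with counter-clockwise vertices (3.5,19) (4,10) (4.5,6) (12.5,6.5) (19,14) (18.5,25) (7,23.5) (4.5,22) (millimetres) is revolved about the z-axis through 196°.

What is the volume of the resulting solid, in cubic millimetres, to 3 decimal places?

Volume = 8954.063 mm³

Profile (r,z), 8 vertices: (3.5,19) (4,10) (4.5,6) (12.5,6.5) (19,14) (18.5,25) (7,23.5) (4.5,22)
edge 0: (3.5,19)→(4,10)  cross = 3.5·10 − 4·19 = -41.0000; (r_i+r_j)·cross = 7.5·-41.0000 = -307.5000
edge 1: (4,10)→(4.5,6)  cross = 4·6 − 4.5·10 = -21.0000; (r_i+r_j)·cross = 8.5·-21.0000 = -178.5000
edge 2: (4.5,6)→(12.5,6.5)  cross = 4.5·6.5 − 12.5·6 = -45.7500; (r_i+r_j)·cross = 17·-45.7500 = -777.7500
edge 3: (12.5,6.5)→(19,14)  cross = 12.5·14 − 19·6.5 = 51.5000; (r_i+r_j)·cross = 31.5·51.5000 = 1622.2500
edge 4: (19,14)→(18.5,25)  cross = 19·25 − 18.5·14 = 216.0000; (r_i+r_j)·cross = 37.5·216.0000 = 8100.0000
edge 5: (18.5,25)→(7,23.5)  cross = 18.5·23.5 − 7·25 = 259.7500; (r_i+r_j)·cross = 25.5·259.7500 = 6623.6250
edge 6: (7,23.5)→(4.5,22)  cross = 7·22 − 4.5·23.5 = 48.2500; (r_i+r_j)·cross = 11.5·48.2500 = 554.8750
edge 7: (4.5,22)→(3.5,19)  cross = 4.5·19 − 3.5·22 = 8.5000; (r_i+r_j)·cross = 8·8.5000 = 68.0000
Σcross = 476.2500 → A = |Σcross|/2 = 238.1250 mm²
Σ(r_i+r_j)·cross = 15705.0000 → first moment M = |Σ|/6 = 2617.5000
R_c = M/A = 2617.5000/238.1250 = 10.9921 mm
θ = 196° = 3.420845 rad
V = θ·R_c·A = 3.420845·10.9921·238.1250 = 8954.063 mm³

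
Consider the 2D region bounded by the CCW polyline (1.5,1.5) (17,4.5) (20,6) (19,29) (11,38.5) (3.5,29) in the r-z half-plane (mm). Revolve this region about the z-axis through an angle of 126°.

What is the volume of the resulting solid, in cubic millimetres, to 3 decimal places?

Volume = 12141.496 mm³

Profile (r,z), 6 vertices: (1.5,1.5) (17,4.5) (20,6) (19,29) (11,38.5) (3.5,29)
edge 0: (1.5,1.5)→(17,4.5)  cross = 1.5·4.5 − 17·1.5 = -18.7500; (r_i+r_j)·cross = 18.5·-18.7500 = -346.8750
edge 1: (17,4.5)→(20,6)  cross = 17·6 − 20·4.5 = 12.0000; (r_i+r_j)·cross = 37·12.0000 = 444.0000
edge 2: (20,6)→(19,29)  cross = 20·29 − 19·6 = 466.0000; (r_i+r_j)·cross = 39·466.0000 = 18174.0000
edge 3: (19,29)→(11,38.5)  cross = 19·38.5 − 11·29 = 412.5000; (r_i+r_j)·cross = 30·412.5000 = 12375.0000
edge 4: (11,38.5)→(3.5,29)  cross = 11·29 − 3.5·38.5 = 184.2500; (r_i+r_j)·cross = 14.5·184.2500 = 2671.6250
edge 5: (3.5,29)→(1.5,1.5)  cross = 3.5·1.5 − 1.5·29 = -38.2500; (r_i+r_j)·cross = 5·-38.2500 = -191.2500
Σcross = 1017.7500 → A = |Σcross|/2 = 508.8750 mm²
Σ(r_i+r_j)·cross = 33126.5000 → first moment M = |Σ|/6 = 5521.0833
R_c = M/A = 5521.0833/508.8750 = 10.8496 mm
θ = 126° = 2.199115 rad
V = θ·R_c·A = 2.199115·10.8496·508.8750 = 12141.496 mm³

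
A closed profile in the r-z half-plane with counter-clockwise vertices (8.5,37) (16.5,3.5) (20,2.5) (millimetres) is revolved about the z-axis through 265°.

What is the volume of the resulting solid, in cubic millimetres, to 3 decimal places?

Profile (r,z), 3 vertices: (8.5,37) (16.5,3.5) (20,2.5)
edge 0: (8.5,37)→(16.5,3.5)  cross = 8.5·3.5 − 16.5·37 = -580.7500; (r_i+r_j)·cross = 25·-580.7500 = -14518.7500
edge 1: (16.5,3.5)→(20,2.5)  cross = 16.5·2.5 − 20·3.5 = -28.7500; (r_i+r_j)·cross = 36.5·-28.7500 = -1049.3750
edge 2: (20,2.5)→(8.5,37)  cross = 20·37 − 8.5·2.5 = 718.7500; (r_i+r_j)·cross = 28.5·718.7500 = 20484.3750
Σcross = 109.2500 → A = |Σcross|/2 = 54.6250 mm²
Σ(r_i+r_j)·cross = 4916.2500 → first moment M = |Σ|/6 = 819.3750
R_c = M/A = 819.3750/54.6250 = 15.0000 mm
θ = 265° = 4.625123 rad
V = θ·R_c·A = 4.625123·15.0000·54.6250 = 3789.710 mm³

Volume = 3789.710 mm³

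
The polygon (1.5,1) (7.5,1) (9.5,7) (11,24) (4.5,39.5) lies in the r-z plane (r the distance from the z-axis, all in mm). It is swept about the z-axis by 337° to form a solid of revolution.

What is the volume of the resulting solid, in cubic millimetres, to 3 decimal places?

Volume = 8337.149 mm³

Profile (r,z), 5 vertices: (1.5,1) (7.5,1) (9.5,7) (11,24) (4.5,39.5)
edge 0: (1.5,1)→(7.5,1)  cross = 1.5·1 − 7.5·1 = -6.0000; (r_i+r_j)·cross = 9·-6.0000 = -54.0000
edge 1: (7.5,1)→(9.5,7)  cross = 7.5·7 − 9.5·1 = 43.0000; (r_i+r_j)·cross = 17·43.0000 = 731.0000
edge 2: (9.5,7)→(11,24)  cross = 9.5·24 − 11·7 = 151.0000; (r_i+r_j)·cross = 20.5·151.0000 = 3095.5000
edge 3: (11,24)→(4.5,39.5)  cross = 11·39.5 − 4.5·24 = 326.5000; (r_i+r_j)·cross = 15.5·326.5000 = 5060.7500
edge 4: (4.5,39.5)→(1.5,1)  cross = 4.5·1 − 1.5·39.5 = -54.7500; (r_i+r_j)·cross = 6·-54.7500 = -328.5000
Σcross = 459.7500 → A = |Σcross|/2 = 229.8750 mm²
Σ(r_i+r_j)·cross = 8504.7500 → first moment M = |Σ|/6 = 1417.4583
R_c = M/A = 1417.4583/229.8750 = 6.1662 mm
θ = 337° = 5.881760 rad
V = θ·R_c·A = 5.881760·6.1662·229.8750 = 8337.149 mm³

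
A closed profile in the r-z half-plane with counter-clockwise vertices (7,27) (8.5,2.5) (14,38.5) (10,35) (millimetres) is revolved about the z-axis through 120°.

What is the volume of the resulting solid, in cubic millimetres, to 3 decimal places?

Profile (r,z), 4 vertices: (7,27) (8.5,2.5) (14,38.5) (10,35)
edge 0: (7,27)→(8.5,2.5)  cross = 7·2.5 − 8.5·27 = -212.0000; (r_i+r_j)·cross = 15.5·-212.0000 = -3286.0000
edge 1: (8.5,2.5)→(14,38.5)  cross = 8.5·38.5 − 14·2.5 = 292.2500; (r_i+r_j)·cross = 22.5·292.2500 = 6575.6250
edge 2: (14,38.5)→(10,35)  cross = 14·35 − 10·38.5 = 105.0000; (r_i+r_j)·cross = 24·105.0000 = 2520.0000
edge 3: (10,35)→(7,27)  cross = 10·27 − 7·35 = 25.0000; (r_i+r_j)·cross = 17·25.0000 = 425.0000
Σcross = 210.2500 → A = |Σcross|/2 = 105.1250 mm²
Σ(r_i+r_j)·cross = 6234.6250 → first moment M = |Σ|/6 = 1039.1042
R_c = M/A = 1039.1042/105.1250 = 9.8845 mm
θ = 120° = 2.094395 rad
V = θ·R_c·A = 2.094395·9.8845·105.1250 = 2176.295 mm³

Volume = 2176.295 mm³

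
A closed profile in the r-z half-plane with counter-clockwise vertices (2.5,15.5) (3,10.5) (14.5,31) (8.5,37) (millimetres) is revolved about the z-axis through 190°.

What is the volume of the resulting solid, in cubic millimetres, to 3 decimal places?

Volume = 3074.325 mm³

Profile (r,z), 4 vertices: (2.5,15.5) (3,10.5) (14.5,31) (8.5,37)
edge 0: (2.5,15.5)→(3,10.5)  cross = 2.5·10.5 − 3·15.5 = -20.2500; (r_i+r_j)·cross = 5.5·-20.2500 = -111.3750
edge 1: (3,10.5)→(14.5,31)  cross = 3·31 − 14.5·10.5 = -59.2500; (r_i+r_j)·cross = 17.5·-59.2500 = -1036.8750
edge 2: (14.5,31)→(8.5,37)  cross = 14.5·37 − 8.5·31 = 273.0000; (r_i+r_j)·cross = 23·273.0000 = 6279.0000
edge 3: (8.5,37)→(2.5,15.5)  cross = 8.5·15.5 − 2.5·37 = 39.2500; (r_i+r_j)·cross = 11·39.2500 = 431.7500
Σcross = 232.7500 → A = |Σcross|/2 = 116.3750 mm²
Σ(r_i+r_j)·cross = 5562.5000 → first moment M = |Σ|/6 = 927.0833
R_c = M/A = 927.0833/116.3750 = 7.9663 mm
θ = 190° = 3.316126 rad
V = θ·R_c·A = 3.316126·7.9663·116.3750 = 3074.325 mm³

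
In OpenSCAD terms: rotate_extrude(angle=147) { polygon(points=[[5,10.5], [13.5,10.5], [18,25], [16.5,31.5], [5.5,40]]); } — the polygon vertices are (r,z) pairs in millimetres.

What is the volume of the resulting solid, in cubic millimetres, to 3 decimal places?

Volume = 7513.780 mm³

Profile (r,z), 5 vertices: (5,10.5) (13.5,10.5) (18,25) (16.5,31.5) (5.5,40)
edge 0: (5,10.5)→(13.5,10.5)  cross = 5·10.5 − 13.5·10.5 = -89.2500; (r_i+r_j)·cross = 18.5·-89.2500 = -1651.1250
edge 1: (13.5,10.5)→(18,25)  cross = 13.5·25 − 18·10.5 = 148.5000; (r_i+r_j)·cross = 31.5·148.5000 = 4677.7500
edge 2: (18,25)→(16.5,31.5)  cross = 18·31.5 − 16.5·25 = 154.5000; (r_i+r_j)·cross = 34.5·154.5000 = 5330.2500
edge 3: (16.5,31.5)→(5.5,40)  cross = 16.5·40 − 5.5·31.5 = 486.7500; (r_i+r_j)·cross = 22·486.7500 = 10708.5000
edge 4: (5.5,40)→(5,10.5)  cross = 5.5·10.5 − 5·40 = -142.2500; (r_i+r_j)·cross = 10.5·-142.2500 = -1493.6250
Σcross = 558.2500 → A = |Σcross|/2 = 279.1250 mm²
Σ(r_i+r_j)·cross = 17571.7500 → first moment M = |Σ|/6 = 2928.6250
R_c = M/A = 2928.6250/279.1250 = 10.4922 mm
θ = 147° = 2.565634 rad
V = θ·R_c·A = 2.565634·10.4922·279.1250 = 7513.780 mm³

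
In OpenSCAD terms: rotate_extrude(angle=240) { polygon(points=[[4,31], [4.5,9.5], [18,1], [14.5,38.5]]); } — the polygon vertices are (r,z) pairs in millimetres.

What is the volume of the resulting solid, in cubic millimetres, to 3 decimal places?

Profile (r,z), 4 vertices: (4,31) (4.5,9.5) (18,1) (14.5,38.5)
edge 0: (4,31)→(4.5,9.5)  cross = 4·9.5 − 4.5·31 = -101.5000; (r_i+r_j)·cross = 8.5·-101.5000 = -862.7500
edge 1: (4.5,9.5)→(18,1)  cross = 4.5·1 − 18·9.5 = -166.5000; (r_i+r_j)·cross = 22.5·-166.5000 = -3746.2500
edge 2: (18,1)→(14.5,38.5)  cross = 18·38.5 − 14.5·1 = 678.5000; (r_i+r_j)·cross = 32.5·678.5000 = 22051.2500
edge 3: (14.5,38.5)→(4,31)  cross = 14.5·31 − 4·38.5 = 295.5000; (r_i+r_j)·cross = 18.5·295.5000 = 5466.7500
Σcross = 706.0000 → A = |Σcross|/2 = 353.0000 mm²
Σ(r_i+r_j)·cross = 22909.0000 → first moment M = |Σ|/6 = 3818.1667
R_c = M/A = 3818.1667/353.0000 = 10.8163 mm
θ = 240° = 4.188790 rad
V = θ·R_c·A = 4.188790·10.8163·353.0000 = 15993.499 mm³

Volume = 15993.499 mm³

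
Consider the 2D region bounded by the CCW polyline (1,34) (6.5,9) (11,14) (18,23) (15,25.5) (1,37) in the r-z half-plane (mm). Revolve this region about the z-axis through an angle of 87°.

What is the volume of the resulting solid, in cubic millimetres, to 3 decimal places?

Profile (r,z), 6 vertices: (1,34) (6.5,9) (11,14) (18,23) (15,25.5) (1,37)
edge 0: (1,34)→(6.5,9)  cross = 1·9 − 6.5·34 = -212.0000; (r_i+r_j)·cross = 7.5·-212.0000 = -1590.0000
edge 1: (6.5,9)→(11,14)  cross = 6.5·14 − 11·9 = -8.0000; (r_i+r_j)·cross = 17.5·-8.0000 = -140.0000
edge 2: (11,14)→(18,23)  cross = 11·23 − 18·14 = 1.0000; (r_i+r_j)·cross = 29·1.0000 = 29.0000
edge 3: (18,23)→(15,25.5)  cross = 18·25.5 − 15·23 = 114.0000; (r_i+r_j)·cross = 33·114.0000 = 3762.0000
edge 4: (15,25.5)→(1,37)  cross = 15·37 − 1·25.5 = 529.5000; (r_i+r_j)·cross = 16·529.5000 = 8472.0000
edge 5: (1,37)→(1,34)  cross = 1·34 − 1·37 = -3.0000; (r_i+r_j)·cross = 2·-3.0000 = -6.0000
Σcross = 421.5000 → A = |Σcross|/2 = 210.7500 mm²
Σ(r_i+r_j)·cross = 10527.0000 → first moment M = |Σ|/6 = 1754.5000
R_c = M/A = 1754.5000/210.7500 = 8.3250 mm
θ = 87° = 1.518436 rad
V = θ·R_c·A = 1.518436·8.3250·210.7500 = 2664.097 mm³

Volume = 2664.097 mm³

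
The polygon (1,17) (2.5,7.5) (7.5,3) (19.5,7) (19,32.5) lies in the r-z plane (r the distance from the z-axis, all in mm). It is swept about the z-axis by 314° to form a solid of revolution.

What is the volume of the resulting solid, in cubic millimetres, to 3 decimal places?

Volume = 22210.766 mm³

Profile (r,z), 5 vertices: (1,17) (2.5,7.5) (7.5,3) (19.5,7) (19,32.5)
edge 0: (1,17)→(2.5,7.5)  cross = 1·7.5 − 2.5·17 = -35.0000; (r_i+r_j)·cross = 3.5·-35.0000 = -122.5000
edge 1: (2.5,7.5)→(7.5,3)  cross = 2.5·3 − 7.5·7.5 = -48.7500; (r_i+r_j)·cross = 10·-48.7500 = -487.5000
edge 2: (7.5,3)→(19.5,7)  cross = 7.5·7 − 19.5·3 = -6.0000; (r_i+r_j)·cross = 27·-6.0000 = -162.0000
edge 3: (19.5,7)→(19,32.5)  cross = 19.5·32.5 − 19·7 = 500.7500; (r_i+r_j)·cross = 38.5·500.7500 = 19278.8750
edge 4: (19,32.5)→(1,17)  cross = 19·17 − 1·32.5 = 290.5000; (r_i+r_j)·cross = 20·290.5000 = 5810.0000
Σcross = 701.5000 → A = |Σcross|/2 = 350.7500 mm²
Σ(r_i+r_j)·cross = 24316.8750 → first moment M = |Σ|/6 = 4052.8125
R_c = M/A = 4052.8125/350.7500 = 11.5547 mm
θ = 314° = 5.480334 rad
V = θ·R_c·A = 5.480334·11.5547·350.7500 = 22210.766 mm³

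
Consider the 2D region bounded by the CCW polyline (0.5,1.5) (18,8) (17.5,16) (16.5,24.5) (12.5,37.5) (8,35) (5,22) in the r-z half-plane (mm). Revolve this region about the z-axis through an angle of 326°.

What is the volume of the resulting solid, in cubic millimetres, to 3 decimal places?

Volume = 21151.732 mm³

Profile (r,z), 7 vertices: (0.5,1.5) (18,8) (17.5,16) (16.5,24.5) (12.5,37.5) (8,35) (5,22)
edge 0: (0.5,1.5)→(18,8)  cross = 0.5·8 − 18·1.5 = -23.0000; (r_i+r_j)·cross = 18.5·-23.0000 = -425.5000
edge 1: (18,8)→(17.5,16)  cross = 18·16 − 17.5·8 = 148.0000; (r_i+r_j)·cross = 35.5·148.0000 = 5254.0000
edge 2: (17.5,16)→(16.5,24.5)  cross = 17.5·24.5 − 16.5·16 = 164.7500; (r_i+r_j)·cross = 34·164.7500 = 5601.5000
edge 3: (16.5,24.5)→(12.5,37.5)  cross = 16.5·37.5 − 12.5·24.5 = 312.5000; (r_i+r_j)·cross = 29·312.5000 = 9062.5000
edge 4: (12.5,37.5)→(8,35)  cross = 12.5·35 − 8·37.5 = 137.5000; (r_i+r_j)·cross = 20.5·137.5000 = 2818.7500
edge 5: (8,35)→(5,22)  cross = 8·22 − 5·35 = 1.0000; (r_i+r_j)·cross = 13·1.0000 = 13.0000
edge 6: (5,22)→(0.5,1.5)  cross = 5·1.5 − 0.5·22 = -3.5000; (r_i+r_j)·cross = 5.5·-3.5000 = -19.2500
Σcross = 737.2500 → A = |Σcross|/2 = 368.6250 mm²
Σ(r_i+r_j)·cross = 22305.0000 → first moment M = |Σ|/6 = 3717.5000
R_c = M/A = 3717.5000/368.6250 = 10.0848 mm
θ = 326° = 5.689773 rad
V = θ·R_c·A = 5.689773·10.0848·368.6250 = 21151.732 mm³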